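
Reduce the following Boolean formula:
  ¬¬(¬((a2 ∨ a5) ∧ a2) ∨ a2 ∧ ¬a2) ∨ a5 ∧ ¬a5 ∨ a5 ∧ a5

¬a2 ∨ a5

¬¬(¬((a2 ∨ a5) ∧ a2) ∨ a2 ∧ ¬a2) ∨ a5 ∧ ¬a5 ∨ a5 ∧ a5
= ¬¬(¬((a2 ∨ a5) ∧ a2) ∨ a2 ∧ ¬a2) ∨ a5   [distribution]
= ¬¬¬((a2 ∨ a5) ∧ a2) ∨ a5   [complement / identity]
= ¬((a2 ∨ a5) ∧ a2) ∨ a5   [double negation]
= ¬a2 ∨ a5   [absorption]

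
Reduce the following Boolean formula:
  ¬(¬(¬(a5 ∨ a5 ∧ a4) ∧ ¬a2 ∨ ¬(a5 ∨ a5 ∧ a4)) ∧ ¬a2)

¬a5 ∨ a2

¬(¬(¬(a5 ∨ a5 ∧ a4) ∧ ¬a2 ∨ ¬(a5 ∨ a5 ∧ a4)) ∧ ¬a2)
= ¬(¬¬(a5 ∨ a5 ∧ a4) ∧ ¬a2)   (absorption)
= ¬(a5 ∨ a5 ∧ a4) ∨ a2   (De Morgan)
= ¬a5 ∨ a2   (absorption)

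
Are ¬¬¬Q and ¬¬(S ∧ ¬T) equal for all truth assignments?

E1: ¬¬¬Q
    = ¬Q   — double negation
E2: ¬¬(S ∧ ¬T)
    = S ∧ ¬T   — double negation
These differ: at Q=0, S=0, T=0, E1 = 1 but E2 = 0.

No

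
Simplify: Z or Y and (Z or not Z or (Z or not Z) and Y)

Z or Y

Z or Y and (Z or not Z or (Z or not Z) and Y)
= Z or Y and (Z or not Z)   — absorption
= Z or Y   — complement / identity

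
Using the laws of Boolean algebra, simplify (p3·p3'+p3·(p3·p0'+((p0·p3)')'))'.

(p3·p3'+p3·(p3·p0'+((p0·p3)')'))'
= (p3·p3'+p3·(p3·p0'+p0·p3))'   (double negation)
= (p3·p3'+p3·p3)'   (distribution)
= p3'   (distribution)

p3'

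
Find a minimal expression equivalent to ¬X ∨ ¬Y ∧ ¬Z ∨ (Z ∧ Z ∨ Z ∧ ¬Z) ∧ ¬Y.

¬X ∨ ¬Y ∧ ¬Z ∨ (Z ∧ Z ∨ Z ∧ ¬Z) ∧ ¬Y
= ¬X ∨ ¬Y ∧ ¬Z ∨ Z ∧ ¬Y
= ¬X ∨ ¬Y

¬X ∨ ¬Y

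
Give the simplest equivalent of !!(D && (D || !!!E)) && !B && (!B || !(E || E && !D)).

D && !B

!!(D && (D || !!!E)) && !B && (!B || !(E || E && !D))
= D && (D || !!!E) && !B && (!B || !(E || E && !D))   (double negation)
= D && (D || !!!E) && !B && (!B || !E)   (absorption)
= D && (D || !E) && !B && (!B || !E)   (double negation)
= D && (D || !E) && !B   (absorption)
= D && !B   (absorption)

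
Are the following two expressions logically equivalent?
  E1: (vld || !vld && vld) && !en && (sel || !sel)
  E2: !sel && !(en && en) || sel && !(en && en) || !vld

E1: (vld || !vld && vld) && !en && (sel || !sel)
    = vld && !en && (sel || !sel)   — complement / identity
    = vld && !en   — complement / identity
E2: !sel && !(en && en) || sel && !(en && en) || !vld
    = !(en && en) || !vld   — distribution
    = !en || !vld   — idempotence
These differ: at en=0, sel=0, vld=0, E1 = 0 but E2 = 1.

No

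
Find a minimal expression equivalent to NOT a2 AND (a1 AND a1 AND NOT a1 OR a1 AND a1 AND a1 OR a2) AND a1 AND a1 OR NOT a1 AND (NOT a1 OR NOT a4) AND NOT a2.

NOT a2 AND (a1 AND a1 AND NOT a1 OR a1 AND a1 AND a1 OR a2) AND a1 AND a1 OR NOT a1 AND (NOT a1 OR NOT a4) AND NOT a2
= NOT a2 AND (a1 AND a1 AND NOT a1 OR a1 AND a1 AND a1 OR a2) AND a1 AND a1 OR NOT a1 AND NOT a2   [absorption]
= NOT a2 AND (a1 AND a1 OR a2) AND a1 AND a1 OR NOT a1 AND NOT a2   [distribution]
= NOT a2 AND a1 AND a1 OR NOT a1 AND NOT a2   [absorption]
= NOT a2 AND a1 OR NOT a1 AND NOT a2   [idempotence]
= NOT a2   [distribution]

NOT a2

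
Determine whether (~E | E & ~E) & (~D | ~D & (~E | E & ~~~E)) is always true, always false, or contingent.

contingent

(~E | E & ~E) & (~D | ~D & (~E | E & ~~~E))
= (~E | E & ~E) & (~D | ~D & (~E | E & ~E))
= ~E & (~D | ~D & (~E | E & ~E))
= ~E & (~D | ~D & ~E)
= ~E & ~D
This depends on D, E, so it is not a constant.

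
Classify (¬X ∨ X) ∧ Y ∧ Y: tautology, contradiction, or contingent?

contingent

(¬X ∨ X) ∧ Y ∧ Y
= (¬X ∨ X) ∧ Y
= Y
This depends on Y, so it is not a constant.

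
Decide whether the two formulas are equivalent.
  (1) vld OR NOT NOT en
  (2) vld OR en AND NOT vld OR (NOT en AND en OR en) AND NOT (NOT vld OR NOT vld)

E1: vld OR NOT NOT en
    = vld OR en
E2: vld OR en AND NOT vld OR (NOT en AND en OR en) AND NOT (NOT vld OR NOT vld)
    = vld OR en AND NOT vld OR (NOT en AND en OR en) AND NOT NOT vld
    = vld OR en AND NOT vld OR (NOT en AND en OR en) AND vld
    = vld OR en AND NOT vld OR en AND vld
    = vld OR en
Both reduce to vld OR en, so they are equivalent.

Yes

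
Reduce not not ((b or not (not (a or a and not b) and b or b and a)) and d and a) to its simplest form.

d and a

not not ((b or not (not (a or a and not b) and b or b and a)) and d and a)
= not not ((b or not (not a and b or b and a)) and d and a)   (absorption)
= not not ((b or not b) and d and a)   (distribution)
= (b or not b) and d and a   (double negation)
= d and a   (complement / identity)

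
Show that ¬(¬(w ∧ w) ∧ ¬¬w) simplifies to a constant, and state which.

True

¬(¬(w ∧ w) ∧ ¬¬w)
= w ∧ w ∨ ¬w
= w ∨ ¬w
= True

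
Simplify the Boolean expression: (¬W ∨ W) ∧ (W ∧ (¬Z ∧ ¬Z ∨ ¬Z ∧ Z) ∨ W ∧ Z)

W

(¬W ∨ W) ∧ (W ∧ (¬Z ∧ ¬Z ∨ ¬Z ∧ Z) ∨ W ∧ Z)
= W ∧ (¬Z ∧ ¬Z ∨ ¬Z ∧ Z) ∨ W ∧ Z   (complement / identity)
= W ∧ ¬Z ∨ W ∧ Z   (distribution)
= W   (distribution)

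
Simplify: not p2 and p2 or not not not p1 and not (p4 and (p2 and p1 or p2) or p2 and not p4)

not p2 and p2 or not not not p1 and not (p4 and (p2 and p1 or p2) or p2 and not p4)
= not p2 and p2 or not not not p1 and not (p4 and p2 or p2 and not p4)   (absorption)
= not p2 and p2 or not p1 and not (p4 and p2 or p2 and not p4)   (double negation)
= not p1 and not (p4 and p2 or p2 and not p4)   (complement / identity)
= not p1 and not p2   (distribution)

not p1 and not p2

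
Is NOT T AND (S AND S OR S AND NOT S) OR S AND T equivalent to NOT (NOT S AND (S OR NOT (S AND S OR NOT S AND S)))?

Yes

E1: NOT T AND (S AND S OR S AND NOT S) OR S AND T
    = NOT T AND S OR S AND T   — distribution
    = S   — distribution
E2: NOT (NOT S AND (S OR NOT (S AND S OR NOT S AND S)))
    = NOT (NOT S AND (S OR NOT S))   — distribution
    = NOT NOT S   — complement / identity
    = S   — double negation
Both reduce to S, so they are equivalent.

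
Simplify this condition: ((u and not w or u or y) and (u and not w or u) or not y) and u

((u and not w or u or y) and (u and not w or u) or not y) and u
= (u and not w or u or not y) and u
= (u or not y) and u
= u

u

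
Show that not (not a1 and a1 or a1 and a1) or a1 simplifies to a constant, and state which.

True

not (not a1 and a1 or a1 and a1) or a1
= not a1 or a1
= True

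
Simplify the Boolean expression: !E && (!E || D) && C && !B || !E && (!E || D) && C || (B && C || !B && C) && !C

!E && (!E || D) && C && !B || !E && (!E || D) && C || (B && C || !B && C) && !C
= !E && (!E || D) && C || (B && C || !B && C) && !C
= !E && C || (B && C || !B && C) && !C
= !E && C || C && !C
= !E && C

!E && C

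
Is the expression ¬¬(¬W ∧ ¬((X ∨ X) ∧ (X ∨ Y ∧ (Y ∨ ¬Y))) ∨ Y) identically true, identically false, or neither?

neither

¬¬(¬W ∧ ¬((X ∨ X) ∧ (X ∨ Y ∧ (Y ∨ ¬Y))) ∨ Y)
= ¬¬(¬W ∧ ¬(X ∧ Y ∧ (Y ∨ ¬Y) ∨ X) ∨ Y)   [distribution]
= ¬W ∧ ¬(X ∧ Y ∧ (Y ∨ ¬Y) ∨ X) ∨ Y   [double negation]
= ¬W ∧ ¬(X ∧ Y ∨ X) ∨ Y   [complement / identity]
= ¬W ∧ ¬X ∨ Y   [absorption]
This depends on W, X, Y, so it is not a constant.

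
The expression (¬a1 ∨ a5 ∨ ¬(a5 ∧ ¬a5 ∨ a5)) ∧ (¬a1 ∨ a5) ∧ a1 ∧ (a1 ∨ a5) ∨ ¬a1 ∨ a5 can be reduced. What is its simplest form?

¬a1 ∨ a5

(¬a1 ∨ a5 ∨ ¬(a5 ∧ ¬a5 ∨ a5)) ∧ (¬a1 ∨ a5) ∧ a1 ∧ (a1 ∨ a5) ∨ ¬a1 ∨ a5
= (¬a1 ∨ a5 ∨ ¬a5) ∧ (¬a1 ∨ a5) ∧ a1 ∧ (a1 ∨ a5) ∨ ¬a1 ∨ a5   [complement / identity]
= (¬a1 ∨ a5 ∨ ¬a5) ∧ (¬a1 ∨ a5) ∧ a1 ∨ ¬a1 ∨ a5   [absorption]
= (¬a1 ∨ a5) ∧ a1 ∨ ¬a1 ∨ a5   [absorption]
= ¬a1 ∨ a5   [absorption]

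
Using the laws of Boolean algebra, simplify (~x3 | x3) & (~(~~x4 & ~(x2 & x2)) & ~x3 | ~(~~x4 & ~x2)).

~x4 | x2

(~x3 | x3) & (~(~~x4 & ~(x2 & x2)) & ~x3 | ~(~~x4 & ~x2))
= (~x3 | x3) & (~(~~x4 & ~x2) & ~x3 | ~(~~x4 & ~x2))   [idempotence]
= ~(~~x4 & ~x2) & ~x3 | ~(~~x4 & ~x2)   [complement / identity]
= ~(~~x4 & ~x2)   [absorption]
= ~x4 | x2   [De Morgan]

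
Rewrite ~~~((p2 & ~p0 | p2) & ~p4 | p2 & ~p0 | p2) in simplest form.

~~~((p2 & ~p0 | p2) & ~p4 | p2 & ~p0 | p2)
= ~~~(p2 & ~p0 | p2)   — absorption
= ~(p2 & ~p0 | p2)   — double negation
= ~p2   — absorption

~p2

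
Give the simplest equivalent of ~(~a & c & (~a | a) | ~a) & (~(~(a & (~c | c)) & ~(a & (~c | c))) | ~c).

a

~(~a & c & (~a | a) | ~a) & (~(~(a & (~c | c)) & ~(a & (~c | c))) | ~c)
= ~(~a & c | ~a) & (~(~(a & (~c | c)) & ~(a & (~c | c))) | ~c)   — complement / identity
= ~(~a & c | ~a) & (~~(a & (~c | c)) | ~c)   — idempotence
= ~(~a & c | ~a) & (~~a | ~c)   — complement / identity
= ~~a & (~~a | ~c)   — absorption
= ~~a   — absorption
= a   — double negation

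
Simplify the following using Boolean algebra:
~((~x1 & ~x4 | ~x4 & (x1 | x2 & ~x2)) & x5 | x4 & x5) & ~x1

~((~x1 & ~x4 | ~x4 & (x1 | x2 & ~x2)) & x5 | x4 & x5) & ~x1
= ~((~x1 & ~x4 | ~x4 & x1) & x5 | x4 & x5) & ~x1   — complement / identity
= ~(~x4 & x5 | x4 & x5) & ~x1   — distribution
= ~x5 & ~x1   — distribution

~x5 & ~x1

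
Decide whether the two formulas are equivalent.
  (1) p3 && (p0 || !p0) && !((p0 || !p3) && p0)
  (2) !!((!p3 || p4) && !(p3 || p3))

No

E1: p3 && (p0 || !p0) && !((p0 || !p3) && p0)
    = p3 && (p0 || !p0) && !p0   — absorption
    = p3 && !p0   — complement / identity
E2: !!((!p3 || p4) && !(p3 || p3))
    = (!p3 || p4) && !(p3 || p3)   — double negation
    = (!p3 || p4) && !p3   — idempotence
    = !p3   — absorption
These differ: at p0=0, p3=0, p4=1, E1 = 0 but E2 = 1.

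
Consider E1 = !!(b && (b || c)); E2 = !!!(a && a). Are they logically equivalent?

No

E1: !!(b && (b || c))
    = !!b   (absorption)
    = b   (double negation)
E2: !!!(a && a)
    = !!!a   (idempotence)
    = !a   (double negation)
These differ: at a=0, b=0, c=0, E1 = 0 but E2 = 1.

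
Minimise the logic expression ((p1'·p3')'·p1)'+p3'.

((p1'·p3')'·p1)'+p3'
= ((p1+p3)·p1)'+p3'   — De Morgan
= p1'+p3'   — absorption

p1'+p3'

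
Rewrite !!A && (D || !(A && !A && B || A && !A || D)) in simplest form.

!!A && (D || !(A && !A && B || A && !A || D))
= A && (D || !(A && !A && B || A && !A || D))   — double negation
= A && (D || !(A && !A || D))   — absorption
= A && (D || !D)   — complement / identity
= A   — complement / identity

A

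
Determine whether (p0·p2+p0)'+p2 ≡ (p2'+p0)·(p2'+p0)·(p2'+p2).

E1: (p0·p2+p0)'+p2
    = p0'+p2   (absorption)
E2: (p2'+p0)·(p2'+p0)·(p2'+p2)
    = (p2'+p0)·(p2'+p2)   (idempotence)
    = p2'+p0   (complement / identity)
These differ: at p0=1, p2=0, E1 = 0 but E2 = 1.

No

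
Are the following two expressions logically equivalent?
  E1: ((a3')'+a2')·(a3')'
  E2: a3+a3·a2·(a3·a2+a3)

E1: ((a3')'+a2')·(a3')'
    = (a3')'   (absorption)
    = a3   (double negation)
E2: a3+a3·a2·(a3·a2+a3)
    = a3+a3·a2   (absorption)
    = a3   (absorption)
Both reduce to a3, so they are equivalent.

Yes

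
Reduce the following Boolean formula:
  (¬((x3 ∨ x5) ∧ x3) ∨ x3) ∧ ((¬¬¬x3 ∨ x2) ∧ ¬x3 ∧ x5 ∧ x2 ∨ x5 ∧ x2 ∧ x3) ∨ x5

(¬((x3 ∨ x5) ∧ x3) ∨ x3) ∧ ((¬¬¬x3 ∨ x2) ∧ ¬x3 ∧ x5 ∧ x2 ∨ x5 ∧ x2 ∧ x3) ∨ x5
= (¬((x3 ∨ x5) ∧ x3) ∨ x3) ∧ ((¬x3 ∨ x2) ∧ ¬x3 ∧ x5 ∧ x2 ∨ x5 ∧ x2 ∧ x3) ∨ x5   — double negation
= (¬x3 ∨ x3) ∧ ((¬x3 ∨ x2) ∧ ¬x3 ∧ x5 ∧ x2 ∨ x5 ∧ x2 ∧ x3) ∨ x5   — absorption
= (¬x3 ∨ x3) ∧ (¬x3 ∧ x5 ∧ x2 ∨ x5 ∧ x2 ∧ x3) ∨ x5   — absorption
= (¬x3 ∨ x3) ∧ x5 ∧ x2 ∨ x5   — distribution
= x5 ∧ x2 ∨ x5   — complement / identity
= x5   — absorption

x5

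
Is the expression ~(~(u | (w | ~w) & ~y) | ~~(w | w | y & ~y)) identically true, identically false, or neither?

neither

~(~(u | (w | ~w) & ~y) | ~~(w | w | y & ~y))
= (u | (w | ~w) & ~y) & ~(w | w | y & ~y)
= (u | ~y) & ~(w | w | y & ~y)
= (u | ~y) & ~(w | w)
= (u | ~y) & ~w
This depends on u, w, y, so it is not a constant.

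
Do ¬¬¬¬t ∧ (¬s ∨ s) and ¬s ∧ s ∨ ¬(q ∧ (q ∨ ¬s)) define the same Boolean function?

No

E1: ¬¬¬¬t ∧ (¬s ∨ s)
    = ¬¬t ∧ (¬s ∨ s)   [double negation]
    = t ∧ (¬s ∨ s)   [double negation]
    = t   [complement / identity]
E2: ¬s ∧ s ∨ ¬(q ∧ (q ∨ ¬s))
    = ¬s ∧ s ∨ ¬q   [absorption]
    = ¬q   [complement / identity]
These differ: at q=0, s=0, t=0, E1 = 0 but E2 = 1.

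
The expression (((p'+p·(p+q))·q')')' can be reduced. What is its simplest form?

q'

(((p'+p·(p+q))·q')')'
= (((p'+p)·q')')'
= ((q')')'
= q'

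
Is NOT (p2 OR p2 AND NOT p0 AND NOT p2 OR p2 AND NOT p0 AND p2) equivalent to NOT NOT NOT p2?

Yes

E1: NOT (p2 OR p2 AND NOT p0 AND NOT p2 OR p2 AND NOT p0 AND p2)
    = NOT (p2 OR p2 AND NOT p0)
    = NOT p2
E2: NOT NOT NOT p2
    = NOT p2
Both reduce to NOT p2, so they are equivalent.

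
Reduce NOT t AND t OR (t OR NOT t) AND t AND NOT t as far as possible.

NOT t AND t OR (t OR NOT t) AND t AND NOT t
= NOT t AND t OR t AND NOT t   [complement / identity]
= NOT t AND t   [complement / identity]
= FALSE   [complement]

FALSE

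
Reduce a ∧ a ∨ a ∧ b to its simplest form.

a

a ∧ a ∨ a ∧ b
= a ∧ (a ∨ b)   (distribution)
= a   (absorption)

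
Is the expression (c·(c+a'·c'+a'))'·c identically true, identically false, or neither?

(c·(c+a'·c'+a'))'·c
= (c·(c+a'))'·c   (absorption)
= c'·c   (absorption)
= 0   (complement)

identically false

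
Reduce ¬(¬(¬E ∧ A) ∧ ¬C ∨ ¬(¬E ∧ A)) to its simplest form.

¬E ∧ A

¬(¬(¬E ∧ A) ∧ ¬C ∨ ¬(¬E ∧ A))
= ¬¬(¬E ∧ A)
= ¬E ∧ A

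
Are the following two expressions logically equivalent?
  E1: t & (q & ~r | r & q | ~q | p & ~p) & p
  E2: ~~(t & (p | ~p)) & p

Yes

E1: t & (q & ~r | r & q | ~q | p & ~p) & p
    = t & (q & ~r | r & q | ~q) & p   [complement / identity]
    = t & (q | ~q) & p   [distribution]
    = t & p   [complement / identity]
E2: ~~(t & (p | ~p)) & p
    = ~~t & p   [complement / identity]
    = t & p   [double negation]
Both reduce to t & p, so they are equivalent.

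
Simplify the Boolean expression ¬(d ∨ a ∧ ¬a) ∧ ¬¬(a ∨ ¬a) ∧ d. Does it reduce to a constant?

False

¬(d ∨ a ∧ ¬a) ∧ ¬¬(a ∨ ¬a) ∧ d
= ¬(d ∨ a ∧ ¬a) ∧ (a ∨ ¬a) ∧ d
= ¬d ∧ (a ∨ ¬a) ∧ d
= ¬d ∧ d
= False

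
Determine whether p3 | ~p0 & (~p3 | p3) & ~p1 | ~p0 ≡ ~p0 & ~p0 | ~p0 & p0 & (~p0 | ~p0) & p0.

No

E1: p3 | ~p0 & (~p3 | p3) & ~p1 | ~p0
    = p3 | ~p0 & ~p1 | ~p0   — complement / identity
    = p3 | ~p0   — absorption
E2: ~p0 & ~p0 | ~p0 & p0 & (~p0 | ~p0) & p0
    = ~p0 & ~p0 | ~p0 & p0 & ~p0 & p0   — idempotence
    = ~p0 & ~p0 | ~p0 & p0   — idempotence
    = ~p0   — distribution
These differ: at p0=1, p1=1, p3=1, E1 = 1 but E2 = 0.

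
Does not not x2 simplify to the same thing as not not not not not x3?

E1: not not x2
    = x2   — double negation
E2: not not not not not x3
    = not not not x3   — double negation
    = not x3   — double negation
These differ: at x2=0, x3=0, E1 = 0 but E2 = 1.

No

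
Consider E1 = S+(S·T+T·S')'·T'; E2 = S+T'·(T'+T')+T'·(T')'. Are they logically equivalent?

E1: S+(S·T+T·S')'·T'
    = S+T'·T'
    = S+T'
E2: S+T'·(T'+T')+T'·(T')'
    = S+T'·T'+T'·(T')'
    = S+T'·T'+T'·T
    = S+T'
Both reduce to S+T', so they are equivalent.

Yes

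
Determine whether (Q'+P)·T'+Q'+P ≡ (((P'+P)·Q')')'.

No

E1: (Q'+P)·T'+Q'+P
    = Q'+P   — absorption
E2: (((P'+P)·Q')')'
    = ((Q')')'   — complement / identity
    = Q'   — double negation
These differ: at P=1, Q=1, T=1, E1 = 1 but E2 = 0.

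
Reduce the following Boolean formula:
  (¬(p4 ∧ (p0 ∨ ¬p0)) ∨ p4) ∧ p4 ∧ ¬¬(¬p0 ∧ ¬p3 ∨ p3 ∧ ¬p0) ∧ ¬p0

p4 ∧ ¬p0

(¬(p4 ∧ (p0 ∨ ¬p0)) ∨ p4) ∧ p4 ∧ ¬¬(¬p0 ∧ ¬p3 ∨ p3 ∧ ¬p0) ∧ ¬p0
= (¬p4 ∨ p4) ∧ p4 ∧ ¬¬(¬p0 ∧ ¬p3 ∨ p3 ∧ ¬p0) ∧ ¬p0   (complement / identity)
= p4 ∧ ¬¬(¬p0 ∧ ¬p3 ∨ p3 ∧ ¬p0) ∧ ¬p0   (complement / identity)
= p4 ∧ ¬¬¬p0 ∧ ¬p0   (distribution)
= p4 ∧ ¬p0 ∧ ¬p0   (double negation)
= p4 ∧ ¬p0   (idempotence)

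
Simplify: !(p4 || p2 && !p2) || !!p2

!(p4 || p2 && !p2) || !!p2
= !(p4 || p2 && !p2) || p2   [double negation]
= !p4 || p2   [complement / identity]

!p4 || p2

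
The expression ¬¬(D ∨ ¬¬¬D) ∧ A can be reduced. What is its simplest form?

¬¬(D ∨ ¬¬¬D) ∧ A
= ¬¬(D ∨ ¬D) ∧ A
= (D ∨ ¬D) ∧ A
= A

A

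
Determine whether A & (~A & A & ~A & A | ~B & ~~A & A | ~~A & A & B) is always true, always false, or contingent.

A & (~A & A & ~A & A | ~B & ~~A & A | ~~A & A & B)
= A & (~A & A & ~A & A | ~~A & A)   [distribution]
= A & (~A & A & ~A & A | A & A)   [double negation]
= A & (~A & A | A & A)   [idempotence]
= A & A   [distribution]
= A   [idempotence]
This depends on A, so it is not a constant.

contingent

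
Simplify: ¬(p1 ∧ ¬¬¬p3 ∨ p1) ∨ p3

¬p1 ∨ p3

¬(p1 ∧ ¬¬¬p3 ∨ p1) ∨ p3
= ¬(p1 ∧ ¬p3 ∨ p1) ∨ p3   (double negation)
= ¬p1 ∨ p3   (absorption)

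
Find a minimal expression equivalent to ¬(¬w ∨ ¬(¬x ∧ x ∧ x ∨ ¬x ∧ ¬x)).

¬(¬w ∨ ¬(¬x ∧ x ∧ x ∨ ¬x ∧ ¬x))
= w ∧ (¬x ∧ x ∧ x ∨ ¬x ∧ ¬x)
= w ∧ (¬x ∧ x ∨ ¬x ∧ ¬x)
= w ∧ ¬x

w ∧ ¬x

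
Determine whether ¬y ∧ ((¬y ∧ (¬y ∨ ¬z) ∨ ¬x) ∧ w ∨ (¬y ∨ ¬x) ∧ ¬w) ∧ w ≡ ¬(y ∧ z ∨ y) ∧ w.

E1: ¬y ∧ ((¬y ∧ (¬y ∨ ¬z) ∨ ¬x) ∧ w ∨ (¬y ∨ ¬x) ∧ ¬w) ∧ w
    = ¬y ∧ ((¬y ∨ ¬x) ∧ w ∨ (¬y ∨ ¬x) ∧ ¬w) ∧ w   (absorption)
    = ¬y ∧ (¬y ∨ ¬x) ∧ w   (distribution)
    = ¬y ∧ w   (absorption)
E2: ¬(y ∧ z ∨ y) ∧ w
    = ¬y ∧ w   (absorption)
Both reduce to ¬y ∧ w, so they are equivalent.

Yes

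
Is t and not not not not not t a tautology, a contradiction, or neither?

t and not not not not not t
= t and not not not t
= t and not t
= False

contradiction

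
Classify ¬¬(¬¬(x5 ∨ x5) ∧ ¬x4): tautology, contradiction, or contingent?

contingent

¬¬(¬¬(x5 ∨ x5) ∧ ¬x4)
= ¬¬(¬¬x5 ∧ ¬x4)
= ¬¬(x5 ∧ ¬x4)
= x5 ∧ ¬x4
This depends on x4, x5, so it is not a constant.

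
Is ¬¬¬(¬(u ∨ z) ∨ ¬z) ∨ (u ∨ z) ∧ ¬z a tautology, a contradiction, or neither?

¬¬¬(¬(u ∨ z) ∨ ¬z) ∨ (u ∨ z) ∧ ¬z
= ¬(¬(u ∨ z) ∨ ¬z) ∨ (u ∨ z) ∧ ¬z
= (u ∨ z) ∧ z ∨ (u ∨ z) ∧ ¬z
= u ∨ z
This depends on u, z, so it is not a constant.

neither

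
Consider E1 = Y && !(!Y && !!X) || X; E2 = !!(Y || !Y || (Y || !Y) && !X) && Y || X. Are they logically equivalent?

E1: Y && !(!Y && !!X) || X
    = Y && (Y || !X) || X   [De Morgan]
    = Y || X   [absorption]
E2: !!(Y || !Y || (Y || !Y) && !X) && Y || X
    = !!(Y || !Y) && Y || X   [absorption]
    = (Y || !Y) && Y || X   [double negation]
    = Y || X   [complement / identity]
Both reduce to Y || X, so they are equivalent.

Yes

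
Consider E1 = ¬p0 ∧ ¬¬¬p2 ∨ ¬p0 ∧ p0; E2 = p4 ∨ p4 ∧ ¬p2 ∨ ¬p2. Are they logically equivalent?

E1: ¬p0 ∧ ¬¬¬p2 ∨ ¬p0 ∧ p0
    = ¬p0 ∧ ¬¬¬p2   (complement / identity)
    = ¬p0 ∧ ¬p2   (double negation)
E2: p4 ∨ p4 ∧ ¬p2 ∨ ¬p2
    = p4 ∨ ¬p2   (absorption)
These differ: at p0=1, p2=1, p4=1, E1 = 0 but E2 = 1.

No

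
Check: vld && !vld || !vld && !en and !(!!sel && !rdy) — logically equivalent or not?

No

E1: vld && !vld || !vld && !en
    = !vld && !en
E2: !(!!sel && !rdy)
    = !sel || rdy
These differ: at en=0, rdy=1, sel=0, vld=1, E1 = 0 but E2 = 1.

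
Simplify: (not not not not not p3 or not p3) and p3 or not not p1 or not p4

(not not not not not p3 or not p3) and p3 or not not p1 or not p4
= (not not not p3 or not p3) and p3 or not not p1 or not p4   (double negation)
= (not p3 or not p3) and p3 or not not p1 or not p4   (double negation)
= not p3 and p3 or not not p1 or not p4   (idempotence)
= not not p1 or not p4   (complement / identity)
= p1 or not p4   (double negation)

p1 or not p4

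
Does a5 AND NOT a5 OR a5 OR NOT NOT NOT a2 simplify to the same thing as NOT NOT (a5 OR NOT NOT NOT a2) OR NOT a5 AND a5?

E1: a5 AND NOT a5 OR a5 OR NOT NOT NOT a2
    = a5 OR NOT NOT NOT a2   (complement / identity)
    = a5 OR NOT a2   (double negation)
E2: NOT NOT (a5 OR NOT NOT NOT a2) OR NOT a5 AND a5
    = a5 OR NOT NOT NOT a2 OR NOT a5 AND a5   (double negation)
    = a5 OR NOT a2 OR NOT a5 AND a5   (double negation)
    = a5 OR NOT a2   (complement / identity)
Both reduce to a5 OR NOT a2, so they are equivalent.

Yes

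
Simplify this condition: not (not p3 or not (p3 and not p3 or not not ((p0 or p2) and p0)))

p3 and p0

not (not p3 or not (p3 and not p3 or not not ((p0 or p2) and p0)))
= not (not p3 or not (p3 and not p3 or not not p0))
= p3 and (p3 and not p3 or not not p0)
= p3 and (p3 and not p3 or p0)
= p3 and p0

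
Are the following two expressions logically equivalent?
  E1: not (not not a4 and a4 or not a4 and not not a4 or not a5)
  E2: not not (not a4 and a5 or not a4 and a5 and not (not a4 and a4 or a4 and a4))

Yes

E1: not (not not a4 and a4 or not a4 and not not a4 or not a5)
    = not (not not a4 or not a5)   — distribution
    = not a4 and a5   — De Morgan
E2: not not (not a4 and a5 or not a4 and a5 and not (not a4 and a4 or a4 and a4))
    = not not (not a4 and a5 or not a4 and a5 and not a4)   — distribution
    = not a4 and a5 or not a4 and a5 and not a4   — double negation
    = not a4 and a5   — absorption
Both reduce to not a4 and a5, so they are equivalent.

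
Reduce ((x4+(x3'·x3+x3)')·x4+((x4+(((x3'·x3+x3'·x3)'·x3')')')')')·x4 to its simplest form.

x4

((x4+(x3'·x3+x3)')·x4+((x4+(((x3'·x3+x3'·x3)'·x3')')')')')·x4
= ((x4+(x3'·x3+x3)')·x4+x4+(((x3'·x3+x3'·x3)'·x3')')')·x4   [double negation]
= ((x4+(x3'·x3+x3)')·x4+x4+(((x3'·x3)'·x3')')')·x4   [idempotence]
= ((x4+(x3'·x3+x3)')·x4+x4+(x3'·x3+x3)')·x4   [De Morgan]
= (x4+(x3'·x3+x3)')·x4   [absorption]
= (x4+x3')·x4   [complement / identity]
= x4   [absorption]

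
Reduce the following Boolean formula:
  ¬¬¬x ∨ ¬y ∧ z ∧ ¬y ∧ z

¬¬¬x ∨ ¬y ∧ z ∧ ¬y ∧ z
= ¬¬¬x ∨ ¬y ∧ z   (idempotence)
= ¬x ∨ ¬y ∧ z   (double negation)

¬x ∨ ¬y ∧ z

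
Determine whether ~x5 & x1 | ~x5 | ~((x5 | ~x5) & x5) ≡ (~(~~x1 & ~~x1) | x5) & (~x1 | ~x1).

E1: ~x5 & x1 | ~x5 | ~((x5 | ~x5) & x5)
    = ~x5 & x1 | ~x5 | ~x5
    = ~x5 & x1 | ~x5
    = ~x5
E2: (~(~~x1 & ~~x1) | x5) & (~x1 | ~x1)
    = (~x1 | ~x1 | x5) & (~x1 | ~x1)
    = ~x1 | ~x1
    = ~x1
These differ: at x1=0, x5=1, E1 = 0 but E2 = 1.

No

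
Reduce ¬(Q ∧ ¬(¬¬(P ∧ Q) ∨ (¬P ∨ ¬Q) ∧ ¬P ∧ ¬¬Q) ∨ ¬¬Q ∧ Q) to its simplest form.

¬Q

¬(Q ∧ ¬(¬¬(P ∧ Q) ∨ (¬P ∨ ¬Q) ∧ ¬P ∧ ¬¬Q) ∨ ¬¬Q ∧ Q)
= ¬(Q ∧ ¬(P ∧ Q ∨ (¬P ∨ ¬Q) ∧ ¬P ∧ ¬¬Q) ∨ ¬¬Q ∧ Q)   [double negation]
= ¬(Q ∧ ¬(P ∧ Q ∨ (¬P ∨ ¬Q) ∧ ¬P ∧ Q) ∨ ¬¬Q ∧ Q)   [double negation]
= ¬(Q ∧ ¬(P ∧ Q ∨ ¬P ∧ Q) ∨ ¬¬Q ∧ Q)   [absorption]
= ¬(Q ∧ ¬Q ∨ ¬¬Q ∧ Q)   [distribution]
= ¬(Q ∧ ¬Q ∨ Q ∧ Q)   [double negation]
= ¬Q   [distribution]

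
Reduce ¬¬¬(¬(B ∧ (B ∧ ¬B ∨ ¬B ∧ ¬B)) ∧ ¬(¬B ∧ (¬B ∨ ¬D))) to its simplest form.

¬B

¬¬¬(¬(B ∧ (B ∧ ¬B ∨ ¬B ∧ ¬B)) ∧ ¬(¬B ∧ (¬B ∨ ¬D)))
= ¬¬¬(¬(B ∧ ¬B) ∧ ¬(¬B ∧ (¬B ∨ ¬D)))   [distribution]
= ¬¬¬(¬(B ∧ ¬B) ∧ ¬¬B)   [absorption]
= ¬¬(B ∧ ¬B ∨ ¬B)   [De Morgan]
= ¬¬¬B   [complement / identity]
= ¬B   [double negation]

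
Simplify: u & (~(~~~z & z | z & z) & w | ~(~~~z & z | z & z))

u & (~(~~~z & z | z & z) & w | ~(~~~z & z | z & z))
= u & ~(~~~z & z | z & z)   — absorption
= u & ~(~z & z | z & z)   — double negation
= u & ~z   — distribution

u & ~z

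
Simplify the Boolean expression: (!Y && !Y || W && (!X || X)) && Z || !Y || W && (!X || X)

(!Y && !Y || W && (!X || X)) && Z || !Y || W && (!X || X)
= (!Y || W && (!X || X)) && Z || !Y || W && (!X || X)   (idempotence)
= !Y || W && (!X || X)   (absorption)
= !Y || W   (complement / identity)

!Y || W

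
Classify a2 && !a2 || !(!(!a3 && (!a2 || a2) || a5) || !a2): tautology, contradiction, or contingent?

a2 && !a2 || !(!(!a3 && (!a2 || a2) || a5) || !a2)
= a2 && !a2 || !(!(!a3 || a5) || !a2)   [complement / identity]
= !(!(!a3 || a5) || !a2)   [complement / identity]
= (!a3 || a5) && a2   [De Morgan]
This depends on a2, a3, a5, so it is not a constant.

contingent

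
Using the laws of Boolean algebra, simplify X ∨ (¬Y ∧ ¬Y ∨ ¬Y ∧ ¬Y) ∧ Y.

X

X ∨ (¬Y ∧ ¬Y ∨ ¬Y ∧ ¬Y) ∧ Y
= X ∨ ¬Y ∧ ¬Y ∧ Y   (idempotence)
= X ∨ ¬Y ∧ Y   (idempotence)
= X   (complement / identity)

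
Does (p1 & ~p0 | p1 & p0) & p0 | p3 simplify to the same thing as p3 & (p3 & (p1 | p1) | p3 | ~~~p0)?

No

E1: (p1 & ~p0 | p1 & p0) & p0 | p3
    = p1 & p0 | p3   (distribution)
E2: p3 & (p3 & (p1 | p1) | p3 | ~~~p0)
    = p3 & (p3 & p1 | p3 | ~~~p0)   (idempotence)
    = p3 & (p3 | ~~~p0)   (absorption)
    = p3 & (p3 | ~p0)   (double negation)
    = p3   (absorption)
These differ: at p0=1, p1=1, p3=0, E1 = 1 but E2 = 0.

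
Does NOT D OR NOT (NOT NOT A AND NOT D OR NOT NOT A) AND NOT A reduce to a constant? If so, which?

NOT D OR NOT (NOT NOT A AND NOT D OR NOT NOT A) AND NOT A
= NOT D OR NOT NOT NOT A AND NOT A   (absorption)
= NOT D OR NOT A AND NOT A   (double negation)
= NOT D OR NOT A   (idempotence)
This depends on A, D, so it is not a constant.

no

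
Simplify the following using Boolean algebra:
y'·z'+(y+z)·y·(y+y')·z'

z'

y'·z'+(y+z)·y·(y+y')·z'
= y'·z'+(y+z)·y·z'   [complement / identity]
= y'·z'+y·z'   [absorption]
= z'   [distribution]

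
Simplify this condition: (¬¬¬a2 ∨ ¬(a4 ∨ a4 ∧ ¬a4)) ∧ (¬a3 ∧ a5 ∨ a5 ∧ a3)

(¬¬¬a2 ∨ ¬(a4 ∨ a4 ∧ ¬a4)) ∧ (¬a3 ∧ a5 ∨ a5 ∧ a3)
= (¬¬¬a2 ∨ ¬a4) ∧ (¬a3 ∧ a5 ∨ a5 ∧ a3)   (complement / identity)
= (¬a2 ∨ ¬a4) ∧ (¬a3 ∧ a5 ∨ a5 ∧ a3)   (double negation)
= (¬a2 ∨ ¬a4) ∧ a5   (distribution)

(¬a2 ∨ ¬a4) ∧ a5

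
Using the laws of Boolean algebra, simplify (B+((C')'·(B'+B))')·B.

B

(B+((C')'·(B'+B))')·B
= (B+((C')')')·B   (complement / identity)
= (B+C')·B   (double negation)
= B   (absorption)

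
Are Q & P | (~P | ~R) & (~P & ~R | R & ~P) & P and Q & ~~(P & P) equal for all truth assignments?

Yes

E1: Q & P | (~P | ~R) & (~P & ~R | R & ~P) & P
    = Q & P | (~P | ~R) & ~P & P   — distribution
    = Q & P | ~P & P   — absorption
    = Q & P   — complement / identity
E2: Q & ~~(P & P)
    = Q & P & P   — double negation
    = Q & P   — idempotence
Both reduce to Q & P, so they are equivalent.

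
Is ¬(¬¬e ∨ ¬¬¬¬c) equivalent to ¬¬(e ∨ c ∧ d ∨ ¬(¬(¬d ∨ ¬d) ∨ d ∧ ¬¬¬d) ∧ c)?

E1: ¬(¬¬e ∨ ¬¬¬¬c)
    = ¬e ∧ ¬¬¬c   (De Morgan)
    = ¬e ∧ ¬c   (double negation)
E2: ¬¬(e ∨ c ∧ d ∨ ¬(¬(¬d ∨ ¬d) ∨ d ∧ ¬¬¬d) ∧ c)
    = ¬¬(e ∨ c ∧ d ∨ ¬(d ∧ d ∨ d ∧ ¬¬¬d) ∧ c)   (De Morgan)
    = ¬¬(e ∨ c ∧ d ∨ ¬(d ∧ d ∨ d ∧ ¬d) ∧ c)   (double negation)
    = ¬¬(e ∨ c ∧ d ∨ ¬d ∧ c)   (distribution)
    = ¬¬(e ∨ c)   (distribution)
    = e ∨ c   (double negation)
These differ: at c=1, d=0, e=1, E1 = 0 but E2 = 1.

No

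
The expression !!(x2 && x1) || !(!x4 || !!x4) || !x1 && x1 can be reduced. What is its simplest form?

!!(x2 && x1) || !(!x4 || !!x4) || !x1 && x1
= !!(x2 && x1) || !(!x4 || !!x4)   — complement / identity
= !!(x2 && x1) || x4 && !x4   — De Morgan
= x2 && x1 || x4 && !x4   — double negation
= x2 && x1   — complement / identity

x2 && x1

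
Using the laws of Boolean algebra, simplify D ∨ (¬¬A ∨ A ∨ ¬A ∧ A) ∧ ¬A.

D

D ∨ (¬¬A ∨ A ∨ ¬A ∧ A) ∧ ¬A
= D ∨ (A ∨ A ∨ ¬A ∧ A) ∧ ¬A   — double negation
= D ∨ (A ∨ A) ∧ ¬A   — complement / identity
= D ∨ A ∧ ¬A   — idempotence
= D   — complement / identity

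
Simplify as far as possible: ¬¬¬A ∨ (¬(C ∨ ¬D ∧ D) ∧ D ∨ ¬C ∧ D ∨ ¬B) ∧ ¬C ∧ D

¬A ∨ ¬C ∧ D

¬¬¬A ∨ (¬(C ∨ ¬D ∧ D) ∧ D ∨ ¬C ∧ D ∨ ¬B) ∧ ¬C ∧ D
= ¬¬¬A ∨ (¬C ∧ D ∨ ¬C ∧ D ∨ ¬B) ∧ ¬C ∧ D   (complement / identity)
= ¬¬¬A ∨ (¬C ∧ D ∨ ¬B) ∧ ¬C ∧ D   (idempotence)
= ¬A ∨ (¬C ∧ D ∨ ¬B) ∧ ¬C ∧ D   (double negation)
= ¬A ∨ ¬C ∧ D   (absorption)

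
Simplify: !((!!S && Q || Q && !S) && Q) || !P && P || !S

!Q || !S

!((!!S && Q || Q && !S) && Q) || !P && P || !S
= !((S && Q || Q && !S) && Q) || !P && P || !S   (double negation)
= !(Q && Q) || !P && P || !S   (distribution)
= !(Q && Q) || !S   (complement / identity)
= !Q || !S   (idempotence)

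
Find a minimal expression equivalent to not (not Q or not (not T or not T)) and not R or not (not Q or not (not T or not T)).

not (not Q or not (not T or not T)) and not R or not (not Q or not (not T or not T))
= not (not Q or not (not T or not T))
= Q and (not T or not T)
= Q and not T

Q and not T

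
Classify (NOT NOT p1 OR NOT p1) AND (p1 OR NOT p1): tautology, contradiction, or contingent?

tautology

(NOT NOT p1 OR NOT p1) AND (p1 OR NOT p1)
= NOT NOT p1 OR NOT p1   (complement / identity)
= p1 OR NOT p1   (double negation)
= TRUE   (complement)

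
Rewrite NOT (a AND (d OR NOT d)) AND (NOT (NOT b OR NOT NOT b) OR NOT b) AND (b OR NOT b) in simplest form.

NOT (a AND (d OR NOT d)) AND (NOT (NOT b OR NOT NOT b) OR NOT b) AND (b OR NOT b)
= NOT (a AND (d OR NOT d)) AND (NOT (NOT b OR NOT NOT b) OR NOT b)   — complement / identity
= NOT a AND (NOT (NOT b OR NOT NOT b) OR NOT b)   — complement / identity
= NOT a AND (b AND NOT b OR NOT b)   — De Morgan
= NOT a AND NOT b   — complement / identity

NOT a AND NOT b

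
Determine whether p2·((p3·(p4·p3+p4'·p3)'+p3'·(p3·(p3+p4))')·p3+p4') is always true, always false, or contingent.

p2·((p3·(p4·p3+p4'·p3)'+p3'·(p3·(p3+p4))')·p3+p4')
= p2·((p3·p3'+p3'·(p3·(p3+p4))')·p3+p4')   [distribution]
= p2·((p3·p3'+p3'·p3')·p3+p4')   [absorption]
= p2·(p3'·p3+p4')   [distribution]
= p2·p4'   [complement / identity]
This depends on p2, p4, so it is not a constant.

contingent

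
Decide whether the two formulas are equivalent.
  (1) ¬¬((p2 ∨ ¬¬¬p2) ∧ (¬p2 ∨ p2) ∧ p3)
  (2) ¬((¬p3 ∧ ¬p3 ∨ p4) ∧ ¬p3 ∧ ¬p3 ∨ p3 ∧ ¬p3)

E1: ¬¬((p2 ∨ ¬¬¬p2) ∧ (¬p2 ∨ p2) ∧ p3)
    = ¬¬((p2 ∨ ¬p2) ∧ (¬p2 ∨ p2) ∧ p3)   — double negation
    = ¬¬((p2 ∨ ¬p2) ∧ p3)   — complement / identity
    = ¬¬p3   — complement / identity
    = p3   — double negation
E2: ¬((¬p3 ∧ ¬p3 ∨ p4) ∧ ¬p3 ∧ ¬p3 ∨ p3 ∧ ¬p3)
    = ¬(¬p3 ∧ ¬p3 ∨ p3 ∧ ¬p3)   — absorption
    = ¬¬p3   — distribution
    = p3   — double negation
Both reduce to p3, so they are equivalent.

Yes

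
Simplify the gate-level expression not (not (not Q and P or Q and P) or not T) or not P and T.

not (not (not Q and P or Q and P) or not T) or not P and T
= not (not P or not T) or not P and T   — distribution
= P and T or not P and T   — De Morgan
= T   — distribution

T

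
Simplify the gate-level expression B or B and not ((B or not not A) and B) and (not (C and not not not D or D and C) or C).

B or B and not ((B or not not A) and B) and (not (C and not not not D or D and C) or C)
= B or B and not ((B or A) and B) and (not (C and not not not D or D and C) or C)
= B or B and not B and (not (C and not not not D or D and C) or C)
= B or B and not B and (not (C and not D or D and C) or C)
= B or B and not B and (not C or C)
= B or B and not B
= B

B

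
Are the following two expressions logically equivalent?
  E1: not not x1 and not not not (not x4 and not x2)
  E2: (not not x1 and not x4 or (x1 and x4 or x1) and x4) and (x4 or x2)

Yes

E1: not not x1 and not not not (not x4 and not x2)
    = x1 and not not not (not x4 and not x2)   (double negation)
    = x1 and not (not x4 and not x2)   (double negation)
    = x1 and (x4 or x2)   (De Morgan)
E2: (not not x1 and not x4 or (x1 and x4 or x1) and x4) and (x4 or x2)
    = (x1 and not x4 or (x1 and x4 or x1) and x4) and (x4 or x2)   (double negation)
    = (x1 and not x4 or x1 and x4) and (x4 or x2)   (absorption)
    = x1 and (x4 or x2)   (distribution)
Both reduce to x1 and (x4 or x2), so they are equivalent.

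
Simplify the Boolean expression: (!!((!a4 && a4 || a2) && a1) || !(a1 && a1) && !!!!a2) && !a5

a2 && !a5

(!!((!a4 && a4 || a2) && a1) || !(a1 && a1) && !!!!a2) && !a5
= (!!((!a4 && a4 || a2) && a1) || !(a1 && a1) && !!a2) && !a5
= ((!a4 && a4 || a2) && a1 || !(a1 && a1) && !!a2) && !a5
= ((!a4 && a4 || a2) && a1 || !a1 && !!a2) && !a5
= (a2 && a1 || !a1 && !!a2) && !a5
= (a2 && a1 || !a1 && a2) && !a5
= a2 && !a5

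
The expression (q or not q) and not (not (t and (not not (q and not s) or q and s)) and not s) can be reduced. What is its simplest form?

t and q or s

(q or not q) and not (not (t and (not not (q and not s) or q and s)) and not s)
= (q or not q) and not (not (t and (q and not s or q and s)) and not s)   [double negation]
= (q or not q) and (t and (q and not s or q and s) or s)   [De Morgan]
= (q or not q) and (t and q or s)   [distribution]
= t and q or s   [complement / identity]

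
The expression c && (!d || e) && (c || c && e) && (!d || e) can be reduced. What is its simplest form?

c && (!d || e) && (c || c && e) && (!d || e)
= c && (!d || e) && c && (!d || e)   [absorption]
= c && (!d || e)   [idempotence]

c && (!d || e)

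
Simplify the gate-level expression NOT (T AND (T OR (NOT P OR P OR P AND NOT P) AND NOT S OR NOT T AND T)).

NOT (T AND (T OR (NOT P OR P OR P AND NOT P) AND NOT S OR NOT T AND T))
= NOT (T AND (T OR (NOT P OR P) AND NOT S OR NOT T AND T))   — complement / identity
= NOT (T AND (T OR NOT S OR NOT T AND T))   — complement / identity
= NOT (T AND (T OR NOT S))   — complement / identity
= NOT T   — absorption

NOT T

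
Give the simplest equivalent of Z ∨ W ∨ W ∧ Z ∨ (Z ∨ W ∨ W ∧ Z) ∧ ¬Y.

Z ∨ W ∨ W ∧ Z ∨ (Z ∨ W ∨ W ∧ Z) ∧ ¬Y
= Z ∨ W ∨ W ∧ Z
= Z ∨ W

Z ∨ W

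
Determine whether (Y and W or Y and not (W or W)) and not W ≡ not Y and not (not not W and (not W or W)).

E1: (Y and W or Y and not (W or W)) and not W
    = (Y and W or Y and not W) and not W   — idempotence
    = Y and not W   — distribution
E2: not Y and not (not not W and (not W or W))
    = not Y and not not not W   — complement / identity
    = not Y and not W   — double negation
These differ: at W=0, Y=0, E1 = 0 but E2 = 1.

No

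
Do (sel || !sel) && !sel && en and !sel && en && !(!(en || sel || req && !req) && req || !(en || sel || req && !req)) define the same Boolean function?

E1: (sel || !sel) && !sel && en
    = !sel && en   — complement / identity
E2: !sel && en && !(!(en || sel || req && !req) && req || !(en || sel || req && !req))
    = !sel && en && !!(en || sel || req && !req)   — absorption
    = !sel && en && (en || sel || req && !req)   — double negation
    = !sel && en && (en || sel)   — complement / identity
    = !sel && en   — absorption
Both reduce to !sel && en, so they are equivalent.

Yes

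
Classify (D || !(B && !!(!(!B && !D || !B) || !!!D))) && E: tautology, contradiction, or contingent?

contingent

(D || !(B && !!(!(!B && !D || !B) || !!!D))) && E
= (D || !(B && !((!B && !D || !B) && !!D))) && E   [De Morgan]
= (D || !(B && !(!B && !!D))) && E   [absorption]
= (D || !(B && (B || !D))) && E   [De Morgan]
= (D || !B) && E   [absorption]
This depends on B, D, E, so it is not a constant.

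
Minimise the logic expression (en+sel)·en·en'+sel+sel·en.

(en+sel)·en·en'+sel+sel·en
= en·en'+sel+sel·en   [absorption]
= sel+sel·en   [complement / identity]
= sel   [absorption]

sel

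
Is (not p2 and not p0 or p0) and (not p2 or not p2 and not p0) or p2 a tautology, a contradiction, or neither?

tautology

(not p2 and not p0 or p0) and (not p2 or not p2 and not p0) or p2
= p0 and not p2 or not p2 and not p0 or p2   — distribution
= not p2 or p2   — distribution
= True   — complement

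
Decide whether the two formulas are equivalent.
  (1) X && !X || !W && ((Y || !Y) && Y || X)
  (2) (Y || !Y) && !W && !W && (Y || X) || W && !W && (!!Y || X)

Yes

E1: X && !X || !W && ((Y || !Y) && Y || X)
    = X && !X || !W && (Y || X)   (complement / identity)
    = !W && (Y || X)   (complement / identity)
E2: (Y || !Y) && !W && !W && (Y || X) || W && !W && (!!Y || X)
    = (Y || !Y) && !W && !W && (Y || X) || W && !W && (Y || X)   (double negation)
    = !W && !W && (Y || X) || W && !W && (Y || X)   (complement / identity)
    = !W && (Y || X)   (distribution)
Both reduce to !W && (Y || X), so they are equivalent.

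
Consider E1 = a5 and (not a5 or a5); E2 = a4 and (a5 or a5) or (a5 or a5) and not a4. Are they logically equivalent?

E1: a5 and (not a5 or a5)
    = a5   — complement / identity
E2: a4 and (a5 or a5) or (a5 or a5) and not a4
    = a5 or a5   — distribution
    = a5   — idempotence
Both reduce to a5, so they are equivalent.

Yes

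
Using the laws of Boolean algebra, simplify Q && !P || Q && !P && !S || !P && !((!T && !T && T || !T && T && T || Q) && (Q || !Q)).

!P

Q && !P || Q && !P && !S || !P && !((!T && !T && T || !T && T && T || Q) && (Q || !Q))
= Q && !P || Q && !P && !S || !P && !(!T && !T && T || !T && T && T || Q)   — complement / identity
= Q && !P || Q && !P && !S || !P && !(!T && T || Q)   — distribution
= Q && !P || Q && !P && !S || !P && !Q   — complement / identity
= Q && !P || !P && !Q   — absorption
= !P   — distribution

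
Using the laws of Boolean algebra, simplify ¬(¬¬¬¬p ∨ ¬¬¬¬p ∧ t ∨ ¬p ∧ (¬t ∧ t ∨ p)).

¬(¬¬¬¬p ∨ ¬¬¬¬p ∧ t ∨ ¬p ∧ (¬t ∧ t ∨ p))
= ¬(¬¬¬¬p ∨ ¬¬¬¬p ∧ t ∨ ¬p ∧ p)   [complement / identity]
= ¬(¬¬¬¬p ∨ ¬¬¬¬p ∧ t)   [complement / identity]
= ¬¬¬¬¬p   [absorption]
= ¬¬¬p   [double negation]
= ¬p   [double negation]

¬p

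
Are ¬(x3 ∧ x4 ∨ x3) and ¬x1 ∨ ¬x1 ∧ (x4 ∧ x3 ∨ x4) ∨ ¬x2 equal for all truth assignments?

No

E1: ¬(x3 ∧ x4 ∨ x3)
    = ¬x3   — absorption
E2: ¬x1 ∨ ¬x1 ∧ (x4 ∧ x3 ∨ x4) ∨ ¬x2
    = ¬x1 ∨ ¬x1 ∧ x4 ∨ ¬x2   — absorption
    = ¬x1 ∨ ¬x2   — absorption
These differ: at x1=0, x2=0, x3=1, x4=1, E1 = 0 but E2 = 1.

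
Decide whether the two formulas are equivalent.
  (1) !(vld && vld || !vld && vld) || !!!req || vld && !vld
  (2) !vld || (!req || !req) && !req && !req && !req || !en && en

E1: !(vld && vld || !vld && vld) || !!!req || vld && !vld
    = !(vld && vld || !vld && vld) || !!!req   — complement / identity
    = !(vld && vld || !vld && vld) || !req   — double negation
    = !vld || !req   — distribution
E2: !vld || (!req || !req) && !req && !req && !req || !en && en
    = !vld || (!req || !req) && !req && !req && !req   — complement / identity
    = !vld || !req && !req && !req && !req   — idempotence
    = !vld || !req && !req   — idempotence
    = !vld || !req   — idempotence
Both reduce to !vld || !req, so they are equivalent.

Yes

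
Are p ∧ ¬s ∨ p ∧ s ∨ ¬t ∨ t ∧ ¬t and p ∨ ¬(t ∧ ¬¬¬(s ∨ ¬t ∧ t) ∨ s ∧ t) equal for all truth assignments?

Yes

E1: p ∧ ¬s ∨ p ∧ s ∨ ¬t ∨ t ∧ ¬t
    = p ∨ ¬t ∨ t ∧ ¬t   — distribution
    = p ∨ ¬t   — complement / identity
E2: p ∨ ¬(t ∧ ¬¬¬(s ∨ ¬t ∧ t) ∨ s ∧ t)
    = p ∨ ¬(t ∧ ¬(s ∨ ¬t ∧ t) ∨ s ∧ t)   — double negation
    = p ∨ ¬(t ∧ ¬s ∨ s ∧ t)   — complement / identity
    = p ∨ ¬t   — distribution
Both reduce to p ∨ ¬t, so they are equivalent.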